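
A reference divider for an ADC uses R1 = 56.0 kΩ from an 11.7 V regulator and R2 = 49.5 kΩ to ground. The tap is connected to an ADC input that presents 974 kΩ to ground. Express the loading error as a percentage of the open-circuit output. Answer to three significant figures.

The divider's output (Thévenin) resistance is R1‖R2 = 26.27 kΩ.
Fractional drop under load = R_th/(R_th + R_L) = 26.27 / (26.27 + 974) = 0.02627.
So the output falls by 2.63 %.

2.63 %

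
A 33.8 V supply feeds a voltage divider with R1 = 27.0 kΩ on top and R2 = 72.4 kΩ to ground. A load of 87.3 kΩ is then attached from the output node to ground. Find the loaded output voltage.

V_out ≈ 20.1 V

The load sits in parallel with R2: R2‖R_L = (72.4 × 87.3) / (72.4 + 87.3) = 39.58 kΩ.
V_out = 33.8 × 39.58 / (27.0 + 39.58) = 33.8 × 39.58/66.58 = 20.1 V.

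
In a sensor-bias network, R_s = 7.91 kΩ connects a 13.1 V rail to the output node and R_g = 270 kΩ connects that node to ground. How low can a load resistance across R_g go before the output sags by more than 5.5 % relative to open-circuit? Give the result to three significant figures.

Output resistance R_th = R_s‖R_g = (7.91 × 270)/277.9 = 7.685 kΩ.
The fractional drop is R_th/(R_th + R_L); requiring this ≤ 0.0550 gives R_L ≥ R_th(1/0.0550 − 1) = 7.685 × 17.18 = 132 kΩ.

R_L(min) ≈ 132 kΩ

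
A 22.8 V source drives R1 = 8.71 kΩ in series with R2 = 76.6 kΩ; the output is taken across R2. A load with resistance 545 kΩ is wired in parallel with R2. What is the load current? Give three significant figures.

I_L ≈ 0.0370 mA

R2‖R_L = 67.16 kΩ; V_out = 22.8 × 67.16/75.87 = 20.18 V.
I_L = V_out / R_L = 20.18 / 545 kΩ = 0.0370 mA.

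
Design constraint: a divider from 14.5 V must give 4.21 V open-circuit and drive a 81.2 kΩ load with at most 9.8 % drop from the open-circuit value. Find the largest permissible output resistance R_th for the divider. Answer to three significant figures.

Loading drop = R_th/(R_th + R_L) ≤ 0.0980, so R_th ≤ R_L · ε/(1−ε) = 81.2 kΩ × 0.0980/0.9020 = 8.82 kΩ.

R_th ≤ 8.82 kΩ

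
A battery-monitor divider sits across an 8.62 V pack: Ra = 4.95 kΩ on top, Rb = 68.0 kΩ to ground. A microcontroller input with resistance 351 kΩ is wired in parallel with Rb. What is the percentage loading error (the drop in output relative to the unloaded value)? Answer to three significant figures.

The divider's output (Thévenin) resistance is Ra‖Rb = 4.614 kΩ.
Fractional drop under load = R_th/(R_th + R_L) = 4.614 / (4.614 + 351) = 0.01298.
So the output falls by 1.30 %.

1.30 %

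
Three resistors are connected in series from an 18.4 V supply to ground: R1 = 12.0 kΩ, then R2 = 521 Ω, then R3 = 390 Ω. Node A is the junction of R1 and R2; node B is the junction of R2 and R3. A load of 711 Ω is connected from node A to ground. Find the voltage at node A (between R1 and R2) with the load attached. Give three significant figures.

V ≈ 0.593 V

Below node A the series string R2+R3 = 911.0 Ω sits in parallel with the 711 Ω load: 399.3 Ω.
V_A = 18.4 × 399.3/(12000 + 399.3) = 0.593 V.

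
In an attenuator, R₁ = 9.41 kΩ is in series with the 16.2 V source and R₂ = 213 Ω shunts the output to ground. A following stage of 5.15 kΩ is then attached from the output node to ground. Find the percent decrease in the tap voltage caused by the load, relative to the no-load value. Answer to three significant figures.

3.89 %

The divider's output (Thévenin) resistance is R₁‖R₂ = 208.3 Ω.
Fractional drop under load = R_th/(R_th + R_L) = 208.3 / (208.3 + 5150) = 0.03887.
So the output falls by 3.89 %.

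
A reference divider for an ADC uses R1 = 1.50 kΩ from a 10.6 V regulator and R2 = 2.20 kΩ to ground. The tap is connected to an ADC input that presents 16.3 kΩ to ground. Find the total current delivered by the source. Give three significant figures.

I ≈ 3.08 mA

R2‖R_L = 1.938 kΩ, so the source sees R1 + R2‖R_L = 3.438 kΩ.
I = 10.6 V / 3.438 kΩ = 3.08 mA.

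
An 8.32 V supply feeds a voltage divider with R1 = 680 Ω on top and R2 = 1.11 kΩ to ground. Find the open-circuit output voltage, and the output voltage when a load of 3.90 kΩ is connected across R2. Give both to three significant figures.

Open-circuit: V = 8.32 × 1110/(680 + 1110) = 5.16 V.
With the load, R2 becomes R2‖R_L = 864.1 Ω, so V = 8.32 × 864.1/1544 = 4.66 V.

Unloaded: 5.16 V; loaded: 4.66 V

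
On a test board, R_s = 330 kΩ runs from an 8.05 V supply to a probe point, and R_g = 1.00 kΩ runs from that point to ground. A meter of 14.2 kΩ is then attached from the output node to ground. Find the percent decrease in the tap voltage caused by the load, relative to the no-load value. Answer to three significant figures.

6.56 %

The divider's output (Thévenin) resistance is R_s‖R_g = 0.9970 kΩ.
Fractional drop under load = R_th/(R_th + R_L) = 0.9970 / (0.9970 + 14.2) = 0.06560.
So the output falls by 6.56 %.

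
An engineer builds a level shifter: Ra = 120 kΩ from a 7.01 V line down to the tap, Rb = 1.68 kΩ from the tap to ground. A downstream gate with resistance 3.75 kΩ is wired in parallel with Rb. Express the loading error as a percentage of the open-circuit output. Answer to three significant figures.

The divider's output (Thévenin) resistance is Ra‖Rb = 1.657 kΩ.
Fractional drop under load = R_th/(R_th + R_L) = 1.657 / (1.657 + 3.75) = 0.3064.
So the output falls by 30.6 %.

30.6 %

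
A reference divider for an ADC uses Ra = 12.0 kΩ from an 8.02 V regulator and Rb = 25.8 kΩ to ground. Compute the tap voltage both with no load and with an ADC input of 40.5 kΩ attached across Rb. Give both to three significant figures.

Unloaded: 5.47 V; loaded: 4.55 V

Open-circuit: V = 8.02 × 25.8/(12.0 + 25.8) = 5.47 V.
With the load, Rb becomes Rb‖R_L = 15.76 kΩ, so V = 8.02 × 15.76/27.76 = 4.55 V.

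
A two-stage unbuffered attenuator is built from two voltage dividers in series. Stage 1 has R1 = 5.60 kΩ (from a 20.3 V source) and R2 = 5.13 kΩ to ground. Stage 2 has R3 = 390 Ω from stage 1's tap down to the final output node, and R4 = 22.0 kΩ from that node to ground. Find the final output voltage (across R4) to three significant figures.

V_out ≈ 8.52 V

Stage 2 presents R3+R4 = 22390 Ω as a load on stage 1's tap.
Stage 1's lower leg becomes R2‖(R3+R4) = 4174 Ω, so V_mid = 20.3 × 4174/9774 = 8.669 V.
Stage 2 is itself unloaded: V_out = V_mid × R4/(R3+R4) = 8.669 × 22000/22390 = 8.52 V.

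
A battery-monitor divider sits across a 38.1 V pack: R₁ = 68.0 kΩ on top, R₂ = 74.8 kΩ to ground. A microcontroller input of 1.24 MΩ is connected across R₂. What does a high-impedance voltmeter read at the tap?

V_out ≈ 19.4 V

The load sits in parallel with R₂: R₂‖R_L = (74.8 × 1240) / (74.8 + 1240) = 70.54 kΩ.
V_out = 38.1 × 70.54 / (68.0 + 70.54) = 38.1 × 70.54/138.5 = 19.4 V.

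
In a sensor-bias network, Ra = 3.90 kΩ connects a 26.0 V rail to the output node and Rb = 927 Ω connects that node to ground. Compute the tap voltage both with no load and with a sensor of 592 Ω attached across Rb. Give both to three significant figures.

Unloaded: 4.99 V; loaded: 2.20 V

Open-circuit: V = 26.0 × 927/(3900 + 927) = 4.99 V.
With the load, Rb becomes Rb‖R_L = 361.3 Ω, so V = 26.0 × 361.3/4261 = 2.20 V.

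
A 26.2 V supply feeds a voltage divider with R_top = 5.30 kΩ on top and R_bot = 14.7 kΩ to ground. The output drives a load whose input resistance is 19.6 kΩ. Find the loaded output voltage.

V_out ≈ 16.1 V

The load sits in parallel with R_bot: R_bot‖R_L = (14.7 × 19.6) / (14.7 + 19.6) = 8.400 kΩ.
V_out = 26.2 × 8.400 / (5.30 + 8.400) = 26.2 × 8.400/13.70 = 16.1 V.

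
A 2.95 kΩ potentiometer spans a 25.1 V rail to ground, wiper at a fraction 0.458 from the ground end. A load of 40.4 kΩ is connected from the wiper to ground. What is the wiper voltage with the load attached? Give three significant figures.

The wiper splits the pot into (1−α)R = 1.599 kΩ above and αR = 1.351 kΩ below.
Lower section ‖ load = 1.307 kΩ.
V_wiper = 25.1 × 1.307/(1.599 + 1.307) = 11.3 V.

V ≈ 11.3 V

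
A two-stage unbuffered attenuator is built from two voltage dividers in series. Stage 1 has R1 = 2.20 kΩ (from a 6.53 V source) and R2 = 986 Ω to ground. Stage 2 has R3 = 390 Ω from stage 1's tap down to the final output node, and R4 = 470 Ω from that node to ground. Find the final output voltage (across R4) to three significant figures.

Stage 2 presents R3+R4 = 860.0 Ω as a load on stage 1's tap.
Stage 1's lower leg becomes R2‖(R3+R4) = 459.3 Ω, so V_mid = 6.53 × 459.3/2659 = 1.128 V.
Stage 2 is itself unloaded: V_out = V_mid × R4/(R3+R4) = 1.128 × 470/860.0 = 0.616 V.

V_out ≈ 0.616 V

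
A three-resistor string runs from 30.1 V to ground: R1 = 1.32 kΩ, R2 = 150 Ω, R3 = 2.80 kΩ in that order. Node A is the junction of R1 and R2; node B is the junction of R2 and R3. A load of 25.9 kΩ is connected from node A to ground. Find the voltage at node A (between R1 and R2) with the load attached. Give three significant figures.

Below node A the series string R2+R3 = 2950 Ω sits in parallel with the 25900 Ω load: 2648 Ω.
V_A = 30.1 × 2648/(1320 + 2648) = 20.1 V.

V ≈ 20.1 V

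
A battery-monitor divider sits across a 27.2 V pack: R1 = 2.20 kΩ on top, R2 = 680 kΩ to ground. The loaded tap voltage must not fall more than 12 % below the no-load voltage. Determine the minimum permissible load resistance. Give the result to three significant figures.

R_L(min) ≈ 16.1 kΩ

Output resistance R_th = R1‖R2 = (2.20 × 680)/682.2 = 2.193 kΩ.
The fractional drop is R_th/(R_th + R_L); requiring this ≤ 0.120 gives R_L ≥ R_th(1/0.120 − 1) = 2.193 × 7.333 = 16.1 kΩ.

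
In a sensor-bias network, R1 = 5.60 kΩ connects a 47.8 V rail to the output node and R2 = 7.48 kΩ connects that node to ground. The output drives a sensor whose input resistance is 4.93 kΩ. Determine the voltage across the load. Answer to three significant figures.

V_out ≈ 16.6 V

The load sits in parallel with R2: R2‖R_L = (7.48 × 4.93) / (7.48 + 4.93) = 2.972 kΩ.
V_out = 47.8 × 2.972 / (5.60 + 2.972) = 47.8 × 2.972/8.572 = 16.6 V.
(Unloaded it would have been 27.3 V.)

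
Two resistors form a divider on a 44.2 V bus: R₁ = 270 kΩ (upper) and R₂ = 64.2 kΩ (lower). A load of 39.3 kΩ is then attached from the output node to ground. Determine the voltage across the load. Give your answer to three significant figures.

V_out ≈ 3.66 V

The load sits in parallel with R₂: R₂‖R_L = (64.2 × 39.3) / (64.2 + 39.3) = 24.38 kΩ.
V_out = 44.2 × 24.38 / (270 + 24.38) = 44.2 × 24.38/294.4 = 3.66 V.
(Unloaded it would have been 8.49 V.)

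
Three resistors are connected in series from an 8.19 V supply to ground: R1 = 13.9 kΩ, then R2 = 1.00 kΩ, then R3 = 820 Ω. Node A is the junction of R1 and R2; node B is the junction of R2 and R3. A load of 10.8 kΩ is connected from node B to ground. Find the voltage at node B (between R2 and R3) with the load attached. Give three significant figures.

At node B, R3 is in parallel with the load: R3‖R_L = 762.1 Ω.
Below node A the resistance is R2 + (R3‖R_L) = 1762 Ω, so V_A = 8.19 × 1762/15660 = 0.9215 V.
Then V_B = V_A × (R3‖R_L)/(R2 + R3‖R_L) = 0.9215 × 762.1/1762 = 0.399 V.

V ≈ 0.399 V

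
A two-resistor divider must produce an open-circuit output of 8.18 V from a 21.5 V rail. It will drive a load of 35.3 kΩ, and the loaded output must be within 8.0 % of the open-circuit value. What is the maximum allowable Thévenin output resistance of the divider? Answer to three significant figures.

Loading drop = R_th/(R_th + R_L) ≤ 0.0800, so R_th ≤ R_L · ε/(1−ε) = 35.3 kΩ × 0.0800/0.9200 = 3.07 kΩ.

R_th ≤ 3.07 kΩ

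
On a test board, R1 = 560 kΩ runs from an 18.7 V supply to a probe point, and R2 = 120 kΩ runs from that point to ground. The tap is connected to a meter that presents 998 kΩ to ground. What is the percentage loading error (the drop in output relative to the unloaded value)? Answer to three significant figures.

Unloaded V = 18.7 × 120/680.0 = 3.3000 V.
Loaded: R2‖R_L = 107.1 kΩ, giving V = 18.7 × 107.1/667.1 = 3.0027 V.
Drop = (3.3000 − 3.0027) / 3.3000 = 9.01 %.

9.01 %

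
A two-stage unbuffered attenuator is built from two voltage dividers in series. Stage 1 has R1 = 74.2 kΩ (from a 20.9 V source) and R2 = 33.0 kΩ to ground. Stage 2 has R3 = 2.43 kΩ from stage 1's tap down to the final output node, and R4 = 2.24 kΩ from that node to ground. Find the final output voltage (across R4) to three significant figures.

V_out ≈ 0.524 V

Stage 2 presents R3+R4 = 4.670 kΩ as a load on stage 1's tap.
Stage 1's lower leg becomes R2‖(R3+R4) = 4.091 kΩ, so V_mid = 20.9 × 4.091/78.29 = 1.092 V.
Stage 2 is itself unloaded: V_out = V_mid × R4/(R3+R4) = 1.092 × 2.24/4.670 = 0.524 V.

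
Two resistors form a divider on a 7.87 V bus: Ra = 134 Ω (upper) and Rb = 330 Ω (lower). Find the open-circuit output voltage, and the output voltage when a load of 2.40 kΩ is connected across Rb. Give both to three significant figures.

Open-circuit: V = 7.87 × 330/(134 + 330) = 5.60 V.
With the load, Rb becomes Rb‖R_L = 290.1 Ω, so V = 7.87 × 290.1/424.1 = 5.38 V.

Unloaded: 5.60 V; loaded: 5.38 V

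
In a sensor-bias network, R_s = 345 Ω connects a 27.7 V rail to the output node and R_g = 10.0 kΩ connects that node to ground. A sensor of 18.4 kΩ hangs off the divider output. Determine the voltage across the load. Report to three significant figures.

V_out ≈ 26.3 V

The load sits in parallel with R_g: R_g‖R_L = (10000 × 18400) / (10000 + 18400) = 6479 Ω.
V_out = 27.7 × 6479 / (345 + 6479) = 27.7 × 6479/6824 = 26.3 V.
(Unloaded it would have been 26.8 V.)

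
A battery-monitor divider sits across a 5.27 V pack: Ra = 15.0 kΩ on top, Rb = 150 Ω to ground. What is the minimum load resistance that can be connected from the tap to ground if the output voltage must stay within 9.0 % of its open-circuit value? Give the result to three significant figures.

Output resistance R_th = Ra‖Rb = (15000 × 150)/15150 = 148.5 Ω.
The fractional drop is R_th/(R_th + R_L); requiring this ≤ 0.0900 gives R_L ≥ R_th(1/0.0900 − 1) = 148.5 × 10.11 = 1.50 kΩ.

R_L(min) ≈ 1.50 kΩ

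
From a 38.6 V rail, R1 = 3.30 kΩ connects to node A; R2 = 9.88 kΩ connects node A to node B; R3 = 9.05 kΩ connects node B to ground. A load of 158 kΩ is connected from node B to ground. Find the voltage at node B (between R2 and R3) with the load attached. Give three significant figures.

V ≈ 15.2 V

At node B, R3 is in parallel with the load: R3‖R_L = 8.560 kΩ.
Below node A the resistance is R2 + (R3‖R_L) = 18.44 kΩ, so V_A = 38.6 × 18.44/21.74 = 32.74 V.
Then V_B = V_A × (R3‖R_L)/(R2 + R3‖R_L) = 32.74 × 8.560/18.44 = 15.2 V.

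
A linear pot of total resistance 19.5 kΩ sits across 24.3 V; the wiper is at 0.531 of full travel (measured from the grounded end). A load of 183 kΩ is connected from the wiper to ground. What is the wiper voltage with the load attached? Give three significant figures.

V ≈ 12.6 V

The wiper splits the pot into (1−α)R = 9.146 kΩ above and αR = 10.35 kΩ below.
Lower section ‖ load = 9.800 kΩ.
V_wiper = 24.3 × 9.800/(9.146 + 9.800) = 12.6 V.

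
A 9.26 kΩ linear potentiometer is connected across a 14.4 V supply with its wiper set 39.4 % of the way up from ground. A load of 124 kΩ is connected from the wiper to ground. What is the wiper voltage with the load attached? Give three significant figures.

The wiper splits the pot into (1−α)R = 5.612 kΩ above and αR = 3.648 kΩ below.
Lower section ‖ load = 3.544 kΩ.
V_wiper = 14.4 × 3.544/(5.612 + 3.544) = 5.57 V.

V ≈ 5.57 V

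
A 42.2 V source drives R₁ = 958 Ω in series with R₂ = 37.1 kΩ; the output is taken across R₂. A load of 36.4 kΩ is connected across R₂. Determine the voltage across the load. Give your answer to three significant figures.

V_out ≈ 40.1 V

The load sits in parallel with R₂: R₂‖R_L = (37100 × 36400) / (37100 + 36400) = 18370 Ω.
V_out = 42.2 × 18370 / (958 + 18370) = 42.2 × 18370/19330 = 40.1 V.
(Unloaded it would have been 41.1 V.)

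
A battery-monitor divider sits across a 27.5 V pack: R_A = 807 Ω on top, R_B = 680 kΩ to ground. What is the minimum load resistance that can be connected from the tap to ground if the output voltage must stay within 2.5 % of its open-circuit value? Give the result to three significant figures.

Output resistance R_th = R_A‖R_B = (807 × 680000)/680800 = 806.0 Ω.
The fractional drop is R_th/(R_th + R_L); requiring this ≤ 0.0250 gives R_L ≥ R_th(1/0.0250 − 1) = 806.0 × 39.00 = 31.4 kΩ.

R_L(min) ≈ 31.4 kΩ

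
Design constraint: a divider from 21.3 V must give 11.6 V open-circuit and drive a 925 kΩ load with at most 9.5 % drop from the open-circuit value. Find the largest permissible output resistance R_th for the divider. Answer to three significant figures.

R_th ≤ 97.1 kΩ

Loading drop = R_th/(R_th + R_L) ≤ 0.0950, so R_th ≤ R_L · ε/(1−ε) = 925 kΩ × 0.0950/0.9050 = 97.1 kΩ.
(Any R1, R2 with R2/(R1+R2) = 0.545 and R1‖R2 ≤ 97.1 kΩ will meet the spec.)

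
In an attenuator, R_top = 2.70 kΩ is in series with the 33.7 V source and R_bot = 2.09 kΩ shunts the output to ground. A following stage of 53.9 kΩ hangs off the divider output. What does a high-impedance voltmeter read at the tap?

V_out ≈ 14.4 V

The load sits in parallel with R_bot: R_bot‖R_L = (2.09 × 53.9) / (2.09 + 53.9) = 2.012 kΩ.
V_out = 33.7 × 2.012 / (2.70 + 2.012) = 33.7 × 2.012/4.712 = 14.4 V.
(Unloaded it would have been 14.7 V.)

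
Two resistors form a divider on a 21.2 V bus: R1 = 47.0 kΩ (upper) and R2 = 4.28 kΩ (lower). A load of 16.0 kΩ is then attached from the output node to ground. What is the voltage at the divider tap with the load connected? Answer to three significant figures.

V_out ≈ 1.42 V

The load sits in parallel with R2: R2‖R_L = (4.28 × 16.0) / (4.28 + 16.0) = 3.377 kΩ.
V_out = 21.2 × 3.377 / (47.0 + 3.377) = 21.2 × 3.377/50.38 = 1.42 V.
(Unloaded it would have been 1.77 V.)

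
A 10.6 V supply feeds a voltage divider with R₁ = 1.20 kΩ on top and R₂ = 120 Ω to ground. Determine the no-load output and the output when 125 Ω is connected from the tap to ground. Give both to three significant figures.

Unloaded: 0.964 V; loaded: 0.515 V

Open-circuit: V = 10.6 × 120/(1200 + 120) = 0.964 V.
With the load, R₂ becomes R₂‖R_L = 61.22 Ω, so V = 10.6 × 61.22/1261 = 0.515 V.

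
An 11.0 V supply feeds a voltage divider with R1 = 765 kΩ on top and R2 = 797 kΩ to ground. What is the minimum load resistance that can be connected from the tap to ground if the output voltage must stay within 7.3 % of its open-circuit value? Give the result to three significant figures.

Output resistance R_th = R1‖R2 = (765 × 797)/1562 = 390.3 kΩ.
The fractional drop is R_th/(R_th + R_L); requiring this ≤ 0.0730 gives R_L ≥ R_th(1/0.0730 − 1) = 390.3 × 12.70 = 4.96 MΩ.

R_L(min) ≈ 4.96 MΩ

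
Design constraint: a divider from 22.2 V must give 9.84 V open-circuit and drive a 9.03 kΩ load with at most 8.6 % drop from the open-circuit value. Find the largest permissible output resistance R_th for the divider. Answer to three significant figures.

Loading drop = R_th/(R_th + R_L) ≤ 0.0860, so R_th ≤ R_L · ε/(1−ε) = 9.03 kΩ × 0.0860/0.9140 = 850 Ω.
(Any R1, R2 with R2/(R1+R2) = 0.443 and R1‖R2 ≤ 850 Ω will meet the spec.)

R_th ≤ 850 Ω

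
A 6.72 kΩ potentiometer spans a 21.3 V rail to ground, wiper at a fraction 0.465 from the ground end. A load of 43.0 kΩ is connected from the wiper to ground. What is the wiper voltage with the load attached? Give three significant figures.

The wiper splits the pot into (1−α)R = 3.595 kΩ above and αR = 3.125 kΩ below.
Lower section ‖ load = 2.913 kΩ.
V_wiper = 21.3 × 2.913/(3.595 + 2.913) = 9.53 V.

V ≈ 9.53 V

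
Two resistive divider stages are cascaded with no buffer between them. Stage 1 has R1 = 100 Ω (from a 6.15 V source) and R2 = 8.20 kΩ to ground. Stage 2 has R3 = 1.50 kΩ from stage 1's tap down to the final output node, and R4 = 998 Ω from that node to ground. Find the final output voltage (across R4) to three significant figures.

Stage 2 presents R3+R4 = 2498 Ω as a load on stage 1's tap.
Stage 1's lower leg becomes R2‖(R3+R4) = 1915 Ω, so V_mid = 6.15 × 1915/2015 = 5.845 V.
Stage 2 is itself unloaded: V_out = V_mid × R4/(R3+R4) = 5.845 × 998/2498 = 2.34 V.

V_out ≈ 2.34 V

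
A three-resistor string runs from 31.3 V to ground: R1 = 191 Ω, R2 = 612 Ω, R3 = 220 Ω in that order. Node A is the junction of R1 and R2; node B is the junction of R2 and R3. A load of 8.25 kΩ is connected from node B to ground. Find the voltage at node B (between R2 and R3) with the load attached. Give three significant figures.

V ≈ 6.59 V

At node B, R3 is in parallel with the load: R3‖R_L = 214.3 Ω.
Below node A the resistance is R2 + (R3‖R_L) = 826.3 Ω, so V_A = 31.3 × 826.3/1017 = 25.42 V.
Then V_B = V_A × (R3‖R_L)/(R2 + R3‖R_L) = 25.42 × 214.3/826.3 = 6.59 V.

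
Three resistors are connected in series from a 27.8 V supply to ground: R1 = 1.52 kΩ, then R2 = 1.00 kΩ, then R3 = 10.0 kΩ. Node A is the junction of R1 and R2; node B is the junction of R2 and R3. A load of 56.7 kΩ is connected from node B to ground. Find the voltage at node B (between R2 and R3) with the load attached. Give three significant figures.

V ≈ 21.4 V

At node B, R3 is in parallel with the load: R3‖R_L = 8.501 kΩ.
Below node A the resistance is R2 + (R3‖R_L) = 9.501 kΩ, so V_A = 27.8 × 9.501/11.02 = 23.97 V.
Then V_B = V_A × (R3‖R_L)/(R2 + R3‖R_L) = 23.97 × 8.501/9.501 = 21.4 V.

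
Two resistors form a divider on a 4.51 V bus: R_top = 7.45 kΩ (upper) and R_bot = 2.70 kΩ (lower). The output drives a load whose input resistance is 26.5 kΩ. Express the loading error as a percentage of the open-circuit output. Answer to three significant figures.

6.96 %

The divider's output (Thévenin) resistance is R_top‖R_bot = 1.982 kΩ.
Fractional drop under load = R_th/(R_th + R_L) = 1.982 / (1.982 + 26.5) = 0.06958.
So the output falls by 6.96 %.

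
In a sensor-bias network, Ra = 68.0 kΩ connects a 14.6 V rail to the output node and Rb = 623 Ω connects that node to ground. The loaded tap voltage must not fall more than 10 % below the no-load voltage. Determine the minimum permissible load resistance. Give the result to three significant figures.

Output resistance R_th = Ra‖Rb = (68000 × 623)/68620 = 617.3 Ω.
The fractional drop is R_th/(R_th + R_L); requiring this ≤ 0.100 gives R_L ≥ R_th(1/0.100 − 1) = 617.3 × 9.000 = 5.56 kΩ.

R_L(min) ≈ 5.56 kΩ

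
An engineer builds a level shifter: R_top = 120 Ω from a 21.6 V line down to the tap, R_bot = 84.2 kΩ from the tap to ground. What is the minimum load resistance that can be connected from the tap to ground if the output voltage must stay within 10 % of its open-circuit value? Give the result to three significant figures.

Output resistance R_th = R_top‖R_bot = (120 × 84200)/84320 = 119.8 Ω.
The fractional drop is R_th/(R_th + R_L); requiring this ≤ 0.100 gives R_L ≥ R_th(1/0.100 − 1) = 119.8 × 9.000 = 1.08 kΩ.

R_L(min) ≈ 1.08 kΩ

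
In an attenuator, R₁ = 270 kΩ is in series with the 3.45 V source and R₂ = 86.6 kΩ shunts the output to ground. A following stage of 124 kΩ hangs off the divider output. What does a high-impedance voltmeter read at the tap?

V_out ≈ 0.548 V

The load sits in parallel with R₂: R₂‖R_L = (86.6 × 124) / (86.6 + 124) = 50.99 kΩ.
V_out = 3.45 × 50.99 / (270 + 50.99) = 3.45 × 50.99/321.0 = 0.548 V.
(Unloaded it would have been 0.838 V.)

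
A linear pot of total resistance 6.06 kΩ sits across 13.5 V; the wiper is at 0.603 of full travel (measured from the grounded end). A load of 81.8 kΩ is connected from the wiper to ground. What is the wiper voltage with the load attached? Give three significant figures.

V ≈ 8.00 V

The wiper splits the pot into (1−α)R = 2.406 kΩ above and αR = 3.654 kΩ below.
Lower section ‖ load = 3.498 kΩ.
V_wiper = 13.5 × 3.498/(2.406 + 3.498) = 8.00 V.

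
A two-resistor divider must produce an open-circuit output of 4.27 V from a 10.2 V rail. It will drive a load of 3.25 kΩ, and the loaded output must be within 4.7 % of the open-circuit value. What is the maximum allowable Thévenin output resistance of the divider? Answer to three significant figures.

Loading drop = R_th/(R_th + R_L) ≤ 0.0470, so R_th ≤ R_L · ε/(1−ε) = 3.25 kΩ × 0.0470/0.9530 = 160 Ω.

R_th ≤ 160 Ω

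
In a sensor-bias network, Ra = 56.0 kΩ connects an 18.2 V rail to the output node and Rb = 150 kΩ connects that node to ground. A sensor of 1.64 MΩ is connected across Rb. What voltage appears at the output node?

The load sits in parallel with Rb: Rb‖R_L = (150 × 1640) / (150 + 1640) = 137.4 kΩ.
V_out = 18.2 × 137.4 / (56.0 + 137.4) = 18.2 × 137.4/193.4 = 12.9 V.
(Unloaded it would have been 13.3 V.)

V_out ≈ 12.9 V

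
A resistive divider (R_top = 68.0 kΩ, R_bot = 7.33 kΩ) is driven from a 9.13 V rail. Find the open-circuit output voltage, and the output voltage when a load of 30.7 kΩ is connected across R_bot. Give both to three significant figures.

Unloaded: 0.888 V; loaded: 0.731 V

Open-circuit: V = 9.13 × 7.33/(68.0 + 7.33) = 0.888 V.
With the load, R_bot becomes R_bot‖R_L = 5.917 kΩ, so V = 9.13 × 5.917/73.92 = 0.731 V.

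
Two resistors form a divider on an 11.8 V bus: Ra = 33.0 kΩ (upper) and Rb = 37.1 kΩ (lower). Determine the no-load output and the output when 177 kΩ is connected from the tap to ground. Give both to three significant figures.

Open-circuit: V = 11.8 × 37.1/(33.0 + 37.1) = 6.25 V.
With the load, Rb becomes Rb‖R_L = 30.67 kΩ, so V = 11.8 × 30.67/63.67 = 5.68 V.

Unloaded: 6.25 V; loaded: 5.68 V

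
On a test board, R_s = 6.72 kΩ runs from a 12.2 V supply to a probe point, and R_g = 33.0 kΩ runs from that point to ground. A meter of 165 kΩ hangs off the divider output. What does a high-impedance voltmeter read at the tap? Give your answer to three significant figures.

The load sits in parallel with R_g: R_g‖R_L = (33.0 × 165) / (33.0 + 165) = 27.50 kΩ.
V_out = 12.2 × 27.50 / (6.72 + 27.50) = 12.2 × 27.50/34.22 = 9.80 V.
(Unloaded it would have been 10.1 V.)

V_out ≈ 9.80 V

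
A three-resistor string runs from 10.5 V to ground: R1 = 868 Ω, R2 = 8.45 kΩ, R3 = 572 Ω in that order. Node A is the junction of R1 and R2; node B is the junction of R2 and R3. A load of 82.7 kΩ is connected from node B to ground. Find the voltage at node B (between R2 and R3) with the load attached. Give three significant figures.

At node B, R3 is in parallel with the load: R3‖R_L = 568.1 Ω.
Below node A the resistance is R2 + (R3‖R_L) = 9018 Ω, so V_A = 10.5 × 9018/9886 = 9.578 V.
Then V_B = V_A × (R3‖R_L)/(R2 + R3‖R_L) = 9.578 × 568.1/9018 = 0.603 V.

V ≈ 0.603 V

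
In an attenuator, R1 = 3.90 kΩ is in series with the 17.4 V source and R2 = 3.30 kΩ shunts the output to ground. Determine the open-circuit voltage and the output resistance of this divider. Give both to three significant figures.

V_th is the open-circuit tap voltage: 17.4 × 3.30/(3.90 + 3.30) = 7.97 V.
With the supply zeroed, R1 and R2 appear in parallel from the tap: R_th = R1‖R2 = (3.90 × 3.30)/7.200 = 1.79 kΩ.

V_th = 7.97 V, R_th = 1.79 kΩ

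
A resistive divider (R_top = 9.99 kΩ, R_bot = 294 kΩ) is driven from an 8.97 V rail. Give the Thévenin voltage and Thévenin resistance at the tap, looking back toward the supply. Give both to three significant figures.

V_th is the open-circuit tap voltage: 8.97 × 294/(9.99 + 294) = 8.68 V.
With the supply zeroed, R_top and R_bot appear in parallel from the tap: R_th = R_top‖R_bot = (9.99 × 294)/304.0 = 9.66 kΩ.

V_th = 8.68 V, R_th = 9.66 kΩ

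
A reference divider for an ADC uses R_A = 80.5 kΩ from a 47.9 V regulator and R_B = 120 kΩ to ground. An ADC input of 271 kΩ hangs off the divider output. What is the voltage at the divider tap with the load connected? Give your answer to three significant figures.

V_out ≈ 24.3 V

The load sits in parallel with R_B: R_B‖R_L = (120 × 271) / (120 + 271) = 83.17 kΩ.
V_out = 47.9 × 83.17 / (80.5 + 83.17) = 47.9 × 83.17/163.7 = 24.3 V.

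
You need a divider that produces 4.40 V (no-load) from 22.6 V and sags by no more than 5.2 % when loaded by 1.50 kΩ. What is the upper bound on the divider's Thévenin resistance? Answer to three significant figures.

Loading drop = R_th/(R_th + R_L) ≤ 0.0520, so R_th ≤ R_L · ε/(1−ε) = 1.50 kΩ × 0.0520/0.9480 = 82.3 Ω.

R_th ≤ 82.3 Ω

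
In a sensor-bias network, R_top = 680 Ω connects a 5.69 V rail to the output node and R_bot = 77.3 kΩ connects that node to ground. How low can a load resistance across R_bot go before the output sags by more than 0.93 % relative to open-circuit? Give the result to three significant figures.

Output resistance R_th = R_top‖R_bot = (680 × 77300)/77980 = 674.1 Ω.
The fractional drop is R_th/(R_th + R_L); requiring this ≤ 0.00930 gives R_L ≥ R_th(1/0.00930 − 1) = 674.1 × 106.5 = 71.8 kΩ.

R_L(min) ≈ 71.8 kΩ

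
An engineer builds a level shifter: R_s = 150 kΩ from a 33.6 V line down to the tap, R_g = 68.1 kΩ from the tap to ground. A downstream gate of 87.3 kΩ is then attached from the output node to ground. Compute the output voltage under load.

V_out ≈ 6.83 V

The load sits in parallel with R_g: R_g‖R_L = (68.1 × 87.3) / (68.1 + 87.3) = 38.26 kΩ.
V_out = 33.6 × 38.26 / (150 + 38.26) = 33.6 × 38.26/188.3 = 6.83 V.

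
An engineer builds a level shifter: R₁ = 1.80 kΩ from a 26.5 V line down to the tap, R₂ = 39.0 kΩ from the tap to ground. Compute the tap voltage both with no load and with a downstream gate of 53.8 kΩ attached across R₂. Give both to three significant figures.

Unloaded: 25.3 V; loaded: 24.5 V

Open-circuit: V = 26.5 × 39.0/(1.80 + 39.0) = 25.3 V.
With the load, R₂ becomes R₂‖R_L = 22.61 kΩ, so V = 26.5 × 22.61/24.41 = 24.5 V.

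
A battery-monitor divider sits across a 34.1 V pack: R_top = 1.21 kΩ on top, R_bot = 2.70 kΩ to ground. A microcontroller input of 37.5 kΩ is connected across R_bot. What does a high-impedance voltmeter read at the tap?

V_out ≈ 23.0 V

The load sits in parallel with R_bot: R_bot‖R_L = (2.70 × 37.5) / (2.70 + 37.5) = 2.519 kΩ.
V_out = 34.1 × 2.519 / (1.21 + 2.519) = 34.1 × 2.519/3.729 = 23.0 V.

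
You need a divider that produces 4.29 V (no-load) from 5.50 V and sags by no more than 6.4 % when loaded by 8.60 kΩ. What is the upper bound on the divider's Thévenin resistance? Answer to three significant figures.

R_th ≤ 588 Ω

Loading drop = R_th/(R_th + R_L) ≤ 0.0640, so R_th ≤ R_L · ε/(1−ε) = 8.60 kΩ × 0.0640/0.9360 = 588 Ω.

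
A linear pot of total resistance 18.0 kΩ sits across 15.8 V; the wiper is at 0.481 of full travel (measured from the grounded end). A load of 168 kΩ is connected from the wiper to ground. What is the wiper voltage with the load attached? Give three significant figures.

V ≈ 7.40 V

The wiper splits the pot into (1−α)R = 9.342 kΩ above and αR = 8.658 kΩ below.
Lower section ‖ load = 8.234 kΩ.
V_wiper = 15.8 × 8.234/(9.342 + 8.234) = 7.40 V.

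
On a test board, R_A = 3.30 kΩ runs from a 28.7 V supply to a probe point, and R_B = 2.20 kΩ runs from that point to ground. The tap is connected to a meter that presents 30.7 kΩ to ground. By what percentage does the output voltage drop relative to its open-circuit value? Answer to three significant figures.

The divider's output (Thévenin) resistance is R_A‖R_B = 1.320 kΩ.
Fractional drop under load = R_th/(R_th + R_L) = 1.320 / (1.320 + 30.7) = 0.04122.
So the output falls by 4.12 %.

4.12 %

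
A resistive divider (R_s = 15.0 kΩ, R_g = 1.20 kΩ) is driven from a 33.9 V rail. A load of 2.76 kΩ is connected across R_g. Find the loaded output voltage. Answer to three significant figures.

V_out ≈ 1.79 V

The load sits in parallel with R_g: R_g‖R_L = (1.20 × 2.76) / (1.20 + 2.76) = 0.8364 kΩ.
V_out = 33.9 × 0.8364 / (15.0 + 0.8364) = 33.9 × 0.8364/15.84 = 1.79 V.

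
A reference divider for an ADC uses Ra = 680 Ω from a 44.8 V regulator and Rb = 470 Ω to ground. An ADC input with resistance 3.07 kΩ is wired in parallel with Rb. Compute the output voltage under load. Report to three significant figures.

V_out ≈ 16.8 V

The load sits in parallel with Rb: Rb‖R_L = (470 × 3070) / (470 + 3070) = 407.6 Ω.
V_out = 44.8 × 407.6 / (680 + 407.6) = 44.8 × 407.6/1088 = 16.8 V.
(Unloaded it would have been 18.3 V.)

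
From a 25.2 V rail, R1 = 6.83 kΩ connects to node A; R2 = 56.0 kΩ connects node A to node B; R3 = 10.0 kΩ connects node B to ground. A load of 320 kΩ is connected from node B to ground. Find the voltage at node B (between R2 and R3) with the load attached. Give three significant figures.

At node B, R3 is in parallel with the load: R3‖R_L = 9.697 kΩ.
Below node A the resistance is R2 + (R3‖R_L) = 65.70 kΩ, so V_A = 25.2 × 65.70/72.53 = 22.83 V.
Then V_B = V_A × (R3‖R_L)/(R2 + R3‖R_L) = 22.83 × 9.697/65.70 = 3.37 V.

V ≈ 3.37 V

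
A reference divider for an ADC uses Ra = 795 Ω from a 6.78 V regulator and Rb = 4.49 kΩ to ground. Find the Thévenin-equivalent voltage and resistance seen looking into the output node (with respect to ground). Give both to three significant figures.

V_th = 5.76 V, R_th = 675 Ω

V_th is the open-circuit tap voltage: 6.78 × 4490/(795 + 4490) = 5.76 V.
With the supply zeroed, Ra and Rb appear in parallel from the tap: R_th = Ra‖Rb = (795 × 4490)/5285 = 675 Ω.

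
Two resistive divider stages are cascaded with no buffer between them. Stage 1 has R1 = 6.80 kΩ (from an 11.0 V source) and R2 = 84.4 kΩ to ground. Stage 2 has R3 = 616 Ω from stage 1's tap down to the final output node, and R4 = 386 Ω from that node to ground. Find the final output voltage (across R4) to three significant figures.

V_out ≈ 0.539 V

Stage 2 presents R3+R4 = 1002 Ω as a load on stage 1's tap.
Stage 1's lower leg becomes R2‖(R3+R4) = 990.2 Ω, so V_mid = 11.0 × 990.2/7790 = 1.398 V.
Stage 2 is itself unloaded: V_out = V_mid × R4/(R3+R4) = 1.398 × 386/1002 = 0.539 V.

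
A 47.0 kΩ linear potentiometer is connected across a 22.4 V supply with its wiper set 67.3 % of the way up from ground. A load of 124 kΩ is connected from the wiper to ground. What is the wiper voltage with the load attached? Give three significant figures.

V ≈ 13.9 V

The wiper splits the pot into (1−α)R = 15.37 kΩ above and αR = 31.63 kΩ below.
Lower section ‖ load = 25.20 kΩ.
V_wiper = 22.4 × 25.20/(15.37 + 25.20) = 13.9 V.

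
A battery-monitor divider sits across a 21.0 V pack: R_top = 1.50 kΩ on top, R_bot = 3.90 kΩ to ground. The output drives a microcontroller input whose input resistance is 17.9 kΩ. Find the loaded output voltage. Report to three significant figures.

V_out ≈ 14.3 V

The load sits in parallel with R_bot: R_bot‖R_L = (3.90 × 17.9) / (3.90 + 17.9) = 3.202 kΩ.
V_out = 21.0 × 3.202 / (1.50 + 3.202) = 21.0 × 3.202/4.702 = 14.3 V.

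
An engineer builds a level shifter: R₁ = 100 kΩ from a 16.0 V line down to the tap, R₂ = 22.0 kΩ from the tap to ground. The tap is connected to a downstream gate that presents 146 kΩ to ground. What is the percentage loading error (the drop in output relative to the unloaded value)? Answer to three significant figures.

11.0 %

The divider's output (Thévenin) resistance is R₁‖R₂ = 18.03 kΩ.
Fractional drop under load = R_th/(R_th + R_L) = 18.03 / (18.03 + 146) = 0.1099.
So the output falls by 11.0 %.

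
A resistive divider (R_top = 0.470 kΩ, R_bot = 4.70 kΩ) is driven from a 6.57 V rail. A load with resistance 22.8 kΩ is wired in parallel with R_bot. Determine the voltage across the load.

V_out ≈ 5.86 V

The load sits in parallel with R_bot: R_bot‖R_L = (4700 × 22800) / (4700 + 22800) = 3897 Ω.
V_out = 6.57 × 3897 / (470 + 3897) = 6.57 × 3897/4367 = 5.86 V.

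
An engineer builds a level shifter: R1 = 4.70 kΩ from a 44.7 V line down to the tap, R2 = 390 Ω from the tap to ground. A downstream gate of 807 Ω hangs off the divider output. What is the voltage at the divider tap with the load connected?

The load sits in parallel with R2: R2‖R_L = (390 × 807) / (390 + 807) = 262.9 Ω.
V_out = 44.7 × 262.9 / (4700 + 262.9) = 44.7 × 262.9/4963 = 2.37 V.

V_out ≈ 2.37 V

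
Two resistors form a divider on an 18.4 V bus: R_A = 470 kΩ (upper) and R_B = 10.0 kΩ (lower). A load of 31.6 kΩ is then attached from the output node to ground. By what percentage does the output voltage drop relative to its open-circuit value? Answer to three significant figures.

23.7 %

Unloaded V = 18.4 × 10.0/480.0 = 0.3833 V.
Loaded: R_B‖R_L = 7.596 kΩ, giving V = 18.4 × 7.596/477.6 = 0.2927 V.
Drop = (0.3833 − 0.2927) / 0.3833 = 23.7 %.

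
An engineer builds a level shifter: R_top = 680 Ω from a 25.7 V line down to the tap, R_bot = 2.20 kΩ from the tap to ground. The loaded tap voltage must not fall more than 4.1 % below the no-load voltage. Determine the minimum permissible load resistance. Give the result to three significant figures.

R_L(min) ≈ 12.1 kΩ

Output resistance R_th = R_top‖R_bot = (680 × 2200)/2880 = 519.4 Ω.
The fractional drop is R_th/(R_th + R_L); requiring this ≤ 0.0410 gives R_L ≥ R_th(1/0.0410 − 1) = 519.4 × 23.39 = 12.1 kΩ.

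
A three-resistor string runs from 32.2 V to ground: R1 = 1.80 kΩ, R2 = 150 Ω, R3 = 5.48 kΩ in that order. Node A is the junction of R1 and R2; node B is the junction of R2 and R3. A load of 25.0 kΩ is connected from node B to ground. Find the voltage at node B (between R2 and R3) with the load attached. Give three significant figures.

At node B, R3 is in parallel with the load: R3‖R_L = 4495 Ω.
Below node A the resistance is R2 + (R3‖R_L) = 4645 Ω, so V_A = 32.2 × 4645/6445 = 23.21 V.
Then V_B = V_A × (R3‖R_L)/(R2 + R3‖R_L) = 23.21 × 4495/4645 = 22.5 V.

V ≈ 22.5 V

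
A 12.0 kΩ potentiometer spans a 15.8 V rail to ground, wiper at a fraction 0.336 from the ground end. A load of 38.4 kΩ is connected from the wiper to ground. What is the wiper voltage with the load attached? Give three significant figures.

V ≈ 4.96 V

The wiper splits the pot into (1−α)R = 7.968 kΩ above and αR = 4.032 kΩ below.
Lower section ‖ load = 3.649 kΩ.
V_wiper = 15.8 × 3.649/(7.968 + 3.649) = 4.96 V.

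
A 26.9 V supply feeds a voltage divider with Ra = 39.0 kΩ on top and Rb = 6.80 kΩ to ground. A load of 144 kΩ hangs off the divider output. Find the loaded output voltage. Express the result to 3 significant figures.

V_out ≈ 3.84 V

The load sits in parallel with Rb: Rb‖R_L = (6.80 × 144) / (6.80 + 144) = 6.493 kΩ.
V_out = 26.9 × 6.493 / (39.0 + 6.493) = 26.9 × 6.493/45.49 = 3.84 V.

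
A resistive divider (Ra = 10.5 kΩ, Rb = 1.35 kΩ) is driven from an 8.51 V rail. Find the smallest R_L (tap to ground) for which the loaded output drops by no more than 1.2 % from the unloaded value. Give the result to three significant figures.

R_L(min) ≈ 98.5 kΩ

Output resistance R_th = Ra‖Rb = (10.5 × 1.35)/11.85 = 1.196 kΩ.
The fractional drop is R_th/(R_th + R_L); requiring this ≤ 0.0120 gives R_L ≥ R_th(1/0.0120 − 1) = 1.196 × 82.33 = 98.5 kΩ.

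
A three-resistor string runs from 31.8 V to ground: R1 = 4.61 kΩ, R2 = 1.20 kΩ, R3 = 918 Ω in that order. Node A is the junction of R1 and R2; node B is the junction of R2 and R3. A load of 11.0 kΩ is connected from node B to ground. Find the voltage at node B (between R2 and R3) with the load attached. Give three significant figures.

At node B, R3 is in parallel with the load: R3‖R_L = 847.3 Ω.
Below node A the resistance is R2 + (R3‖R_L) = 2047 Ω, so V_A = 31.8 × 2047/6657 = 9.779 V.
Then V_B = V_A × (R3‖R_L)/(R2 + R3‖R_L) = 9.779 × 847.3/2047 = 4.05 V.

V ≈ 4.05 V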